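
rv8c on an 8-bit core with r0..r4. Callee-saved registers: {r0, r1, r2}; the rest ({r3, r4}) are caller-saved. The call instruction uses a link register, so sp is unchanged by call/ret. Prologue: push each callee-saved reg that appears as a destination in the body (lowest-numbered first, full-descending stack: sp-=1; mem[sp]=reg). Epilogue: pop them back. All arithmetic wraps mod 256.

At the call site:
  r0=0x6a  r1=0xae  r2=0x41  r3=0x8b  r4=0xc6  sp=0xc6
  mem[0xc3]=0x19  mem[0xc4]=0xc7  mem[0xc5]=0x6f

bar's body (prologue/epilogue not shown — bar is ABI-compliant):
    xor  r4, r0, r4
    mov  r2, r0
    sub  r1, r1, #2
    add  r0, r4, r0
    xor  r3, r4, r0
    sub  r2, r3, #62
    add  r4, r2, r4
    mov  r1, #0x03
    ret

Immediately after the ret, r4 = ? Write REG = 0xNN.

prologue: push r0 → mem[0xc5]=0x6a, sp=0xc5
prologue: push r1 → mem[0xc4]=0xae, sp=0xc4
prologue: push r2 → mem[0xc3]=0x41, sp=0xc3
body[0] xor  r4, r0, r4 → r4=0xac
body[1] mov  r2, r0 → r2=0x6a
body[2] sub  r1, r1, #2 → r1=0xac
body[3] add  r0, r4, r0 → r0=0x16
body[4] xor  r3, r4, r0 → r3=0xba
body[5] sub  r2, r3, #62 → r2=0x7c
body[6] add  r4, r2, r4 → r4=0x28
body[7] mov  r1, #0x03 → r1=0x03
epilogue: pop r2=0x41, sp=0xc4
epilogue: pop r1=0xae, sp=0xc5
epilogue: pop r0=0x6a, sp=0xc6
r4 is caller-saved → body value

REG = 0x28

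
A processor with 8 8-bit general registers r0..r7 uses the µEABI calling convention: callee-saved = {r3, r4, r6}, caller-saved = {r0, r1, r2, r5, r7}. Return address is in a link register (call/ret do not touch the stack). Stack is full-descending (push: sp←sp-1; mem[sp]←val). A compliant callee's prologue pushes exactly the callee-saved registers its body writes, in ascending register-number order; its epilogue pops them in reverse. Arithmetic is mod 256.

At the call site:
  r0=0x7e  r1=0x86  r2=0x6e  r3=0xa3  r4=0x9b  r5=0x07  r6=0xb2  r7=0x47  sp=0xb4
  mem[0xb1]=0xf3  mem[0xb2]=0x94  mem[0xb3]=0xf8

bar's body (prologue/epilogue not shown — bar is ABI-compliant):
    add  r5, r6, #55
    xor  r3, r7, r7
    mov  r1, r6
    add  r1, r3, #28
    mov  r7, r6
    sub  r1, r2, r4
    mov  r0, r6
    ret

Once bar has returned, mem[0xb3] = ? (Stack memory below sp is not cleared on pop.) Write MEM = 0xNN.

MEM = 0xa3

prologue: push r3 → mem[0xb3]=0xa3, sp=0xb3
body[0] add  r5, r6, #55 → r5=0xe9
body[1] xor  r3, r7, r7 → r3=0x00
body[2] mov  r1, r6 → r1=0xb2
body[3] add  r1, r3, #28 → r1=0x1c
body[4] mov  r7, r6 → r7=0xb2
body[5] sub  r1, r2, r4 → r1=0xd3
body[6] mov  r0, r6 → r0=0xb2
epilogue: pop r3=0xa3, sp=0xb4
prologue pushed ['r3'] at ['0xb3']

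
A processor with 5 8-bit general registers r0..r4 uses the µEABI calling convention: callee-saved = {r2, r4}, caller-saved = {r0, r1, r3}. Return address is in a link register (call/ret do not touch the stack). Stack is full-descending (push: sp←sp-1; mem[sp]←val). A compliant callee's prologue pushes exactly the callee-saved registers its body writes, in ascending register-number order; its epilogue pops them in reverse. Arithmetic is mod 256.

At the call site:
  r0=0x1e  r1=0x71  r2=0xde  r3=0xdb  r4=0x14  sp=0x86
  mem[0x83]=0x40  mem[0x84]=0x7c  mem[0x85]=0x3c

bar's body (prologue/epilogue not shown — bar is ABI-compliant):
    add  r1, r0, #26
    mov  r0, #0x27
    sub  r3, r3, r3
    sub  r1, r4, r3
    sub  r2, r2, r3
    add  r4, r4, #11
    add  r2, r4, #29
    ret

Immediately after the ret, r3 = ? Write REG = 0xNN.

REG = 0x00

prologue: push r2 → mem[0x85]=0xde, sp=0x85
prologue: push r4 → mem[0x84]=0x14, sp=0x84
body[0] add  r1, r0, #26 → r1=0x38
body[1] mov  r0, #0x27 → r0=0x27
body[2] sub  r3, r3, r3 → r3=0x00
body[3] sub  r1, r4, r3 → r1=0x14
body[4] sub  r2, r2, r3 → r2=0xde
body[5] add  r4, r4, #11 → r4=0x1f
body[6] add  r2, r4, #29 → r2=0x3c
epilogue: pop r4=0x14, sp=0x85
epilogue: pop r2=0xde, sp=0x86
r3 is caller-saved → body value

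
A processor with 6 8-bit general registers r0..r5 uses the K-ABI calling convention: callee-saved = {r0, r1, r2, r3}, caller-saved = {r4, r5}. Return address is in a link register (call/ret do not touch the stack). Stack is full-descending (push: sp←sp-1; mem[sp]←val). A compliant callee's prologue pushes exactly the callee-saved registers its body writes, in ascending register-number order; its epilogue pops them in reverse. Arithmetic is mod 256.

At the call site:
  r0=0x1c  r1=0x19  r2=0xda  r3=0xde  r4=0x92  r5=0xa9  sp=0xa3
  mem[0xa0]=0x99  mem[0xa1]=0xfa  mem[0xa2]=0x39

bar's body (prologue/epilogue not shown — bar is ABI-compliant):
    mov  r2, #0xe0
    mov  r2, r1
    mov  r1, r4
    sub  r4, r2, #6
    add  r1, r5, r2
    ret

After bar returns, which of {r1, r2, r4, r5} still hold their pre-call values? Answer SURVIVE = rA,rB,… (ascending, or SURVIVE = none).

SURVIVE = r1,r2,r5

prologue: push r1 -> mem[0xa2]=0x19, sp=0xa2
prologue: push r2 -> mem[0xa1]=0xda, sp=0xa1
body[0] mov  r2, #0xe0 -> r2=0xe0
body[1] mov  r2, r1 -> r2=0x19
body[2] mov  r1, r4 -> r1=0x92
body[3] sub  r4, r2, #6 -> r4=0x13
body[4] add  r1, r5, r2 -> r1=0xc2
epilogue: pop r2=0xda, sp=0xa2
epilogue: pop r1=0x19, sp=0xa3
r1: callee-saved, written=True
r2: callee-saved, written=True
r4: caller-saved, written=True
r5: caller-saved, written=False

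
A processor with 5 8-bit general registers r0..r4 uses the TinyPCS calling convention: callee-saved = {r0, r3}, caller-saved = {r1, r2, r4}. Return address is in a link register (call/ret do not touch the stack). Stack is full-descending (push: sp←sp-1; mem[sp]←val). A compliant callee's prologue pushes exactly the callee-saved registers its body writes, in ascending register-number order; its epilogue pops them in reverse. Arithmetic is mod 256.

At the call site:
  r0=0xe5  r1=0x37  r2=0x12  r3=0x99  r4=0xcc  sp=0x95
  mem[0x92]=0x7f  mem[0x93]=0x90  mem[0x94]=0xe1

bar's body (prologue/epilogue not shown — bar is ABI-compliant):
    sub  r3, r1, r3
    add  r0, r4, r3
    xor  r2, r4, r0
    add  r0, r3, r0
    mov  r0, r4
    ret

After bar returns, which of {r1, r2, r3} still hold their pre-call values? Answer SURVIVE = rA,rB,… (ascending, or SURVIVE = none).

prologue: push r0 → mem[0x94]=0xe5, sp=0x94
prologue: push r3 → mem[0x93]=0x99, sp=0x93
body[0] sub  r3, r1, r3 → r3=0x9e
body[1] add  r0, r4, r3 → r0=0x6a
body[2] xor  r2, r4, r0 → r2=0xa6
body[3] add  r0, r3, r0 → r0=0x08
body[4] mov  r0, r4 → r0=0xcc
epilogue: pop r3=0x99, sp=0x94
epilogue: pop r0=0xe5, sp=0x95
r1: caller-saved, written=False
r2: caller-saved, written=True
r3: callee-saved, written=True

SURVIVE = r1,r3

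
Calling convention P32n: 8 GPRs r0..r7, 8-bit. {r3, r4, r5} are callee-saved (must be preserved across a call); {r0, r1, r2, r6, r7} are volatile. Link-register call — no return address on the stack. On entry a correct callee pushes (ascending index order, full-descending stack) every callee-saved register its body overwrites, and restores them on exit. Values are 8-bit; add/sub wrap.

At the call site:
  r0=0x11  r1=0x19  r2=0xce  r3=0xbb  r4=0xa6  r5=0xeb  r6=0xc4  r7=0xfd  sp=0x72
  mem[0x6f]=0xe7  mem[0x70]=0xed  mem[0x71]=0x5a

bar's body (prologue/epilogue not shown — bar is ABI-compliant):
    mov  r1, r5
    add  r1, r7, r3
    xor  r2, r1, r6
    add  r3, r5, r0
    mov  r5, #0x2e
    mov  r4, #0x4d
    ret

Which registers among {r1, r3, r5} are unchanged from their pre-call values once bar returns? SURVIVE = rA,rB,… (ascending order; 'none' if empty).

SURVIVE = r3,r5

prologue: push r3 → mem[0x71]=0xbb, sp=0x71
prologue: push r4 → mem[0x70]=0xa6, sp=0x70
prologue: push r5 → mem[0x6f]=0xeb, sp=0x6f
body[0] mov  r1, r5 → r1=0xeb
body[1] add  r1, r7, r3 → r1=0xb8
body[2] xor  r2, r1, r6 → r2=0x7c
body[3] add  r3, r5, r0 → r3=0xfc
body[4] mov  r5, #0x2e → r5=0x2e
body[5] mov  r4, #0x4d → r4=0x4d
epilogue: pop r5=0xeb, sp=0x70
epilogue: pop r4=0xa6, sp=0x71
epilogue: pop r3=0xbb, sp=0x72
r1: caller-saved, written=True
r3: callee-saved, written=True
r5: callee-saved, written=True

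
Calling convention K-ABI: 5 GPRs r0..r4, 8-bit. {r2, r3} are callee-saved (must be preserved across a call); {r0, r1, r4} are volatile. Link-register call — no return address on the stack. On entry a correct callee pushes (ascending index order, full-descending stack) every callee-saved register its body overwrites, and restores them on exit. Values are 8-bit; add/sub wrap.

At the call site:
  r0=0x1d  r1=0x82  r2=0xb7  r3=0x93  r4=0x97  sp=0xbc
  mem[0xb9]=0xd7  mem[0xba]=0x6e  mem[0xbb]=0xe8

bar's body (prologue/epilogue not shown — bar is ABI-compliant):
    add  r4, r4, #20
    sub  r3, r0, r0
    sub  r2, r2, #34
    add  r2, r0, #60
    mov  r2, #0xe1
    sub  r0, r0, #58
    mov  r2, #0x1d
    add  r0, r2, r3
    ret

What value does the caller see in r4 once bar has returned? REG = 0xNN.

REG = 0xab

prologue: push r2 → mem[0xbb]=0xb7, sp=0xbb
prologue: push r3 → mem[0xba]=0x93, sp=0xba
body[0] add  r4, r4, #20 → r4=0xab
body[1] sub  r3, r0, r0 → r3=0x00
body[2] sub  r2, r2, #34 → r2=0x95
body[3] add  r2, r0, #60 → r2=0x59
body[4] mov  r2, #0xe1 → r2=0xe1
body[5] sub  r0, r0, #58 → r0=0xe3
body[6] mov  r2, #0x1d → r2=0x1d
body[7] add  r0, r2, r3 → r0=0x1d
epilogue: pop r3=0x93, sp=0xbb
epilogue: pop r2=0xb7, sp=0xbc
r4 is caller-saved → body value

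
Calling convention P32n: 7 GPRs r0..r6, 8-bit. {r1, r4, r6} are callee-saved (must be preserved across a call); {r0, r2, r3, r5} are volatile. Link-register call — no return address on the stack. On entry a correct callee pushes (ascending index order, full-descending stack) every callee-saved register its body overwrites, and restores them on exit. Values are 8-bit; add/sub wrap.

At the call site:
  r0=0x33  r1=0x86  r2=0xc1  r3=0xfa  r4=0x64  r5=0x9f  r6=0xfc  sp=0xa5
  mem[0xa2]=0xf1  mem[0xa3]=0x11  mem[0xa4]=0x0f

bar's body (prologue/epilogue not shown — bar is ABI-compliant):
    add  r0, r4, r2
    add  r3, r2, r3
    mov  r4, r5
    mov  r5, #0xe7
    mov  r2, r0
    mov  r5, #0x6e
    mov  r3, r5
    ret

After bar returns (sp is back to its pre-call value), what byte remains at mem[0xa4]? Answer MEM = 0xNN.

MEM = 0x64

prologue: push r4 → mem[0xa4]=0x64, sp=0xa4
body[0] add  r0, r4, r2 → r0=0x25
body[1] add  r3, r2, r3 → r3=0xbb
body[2] mov  r4, r5 → r4=0x9f
body[3] mov  r5, #0xe7 → r5=0xe7
body[4] mov  r2, r0 → r2=0x25
body[5] mov  r5, #0x6e → r5=0x6e
body[6] mov  r3, r5 → r3=0x6e
epilogue: pop r4=0x64, sp=0xa5
prologue pushed ['r4'] at ['0xa4']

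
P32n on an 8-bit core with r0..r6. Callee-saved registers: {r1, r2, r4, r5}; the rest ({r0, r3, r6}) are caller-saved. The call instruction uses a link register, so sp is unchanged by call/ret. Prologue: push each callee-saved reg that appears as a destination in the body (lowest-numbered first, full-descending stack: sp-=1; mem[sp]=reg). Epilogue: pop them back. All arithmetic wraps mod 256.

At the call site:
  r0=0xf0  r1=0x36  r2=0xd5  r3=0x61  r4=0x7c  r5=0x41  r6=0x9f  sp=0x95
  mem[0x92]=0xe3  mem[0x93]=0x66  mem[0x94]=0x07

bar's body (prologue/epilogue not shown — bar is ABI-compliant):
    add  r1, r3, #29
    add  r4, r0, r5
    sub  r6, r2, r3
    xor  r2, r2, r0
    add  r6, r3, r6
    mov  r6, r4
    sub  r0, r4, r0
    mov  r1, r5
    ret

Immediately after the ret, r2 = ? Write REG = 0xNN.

prologue: push r1 → mem[0x94]=0x36, sp=0x94
prologue: push r2 → mem[0x93]=0xd5, sp=0x93
prologue: push r4 → mem[0x92]=0x7c, sp=0x92
body[0] add  r1, r3, #29 → r1=0x7e
body[1] add  r4, r0, r5 → r4=0x31
body[2] sub  r6, r2, r3 → r6=0x74
body[3] xor  r2, r2, r0 → r2=0x25
body[4] add  r6, r3, r6 → r6=0xd5
body[5] mov  r6, r4 → r6=0x31
body[6] sub  r0, r4, r0 → r0=0x41
body[7] mov  r1, r5 → r1=0x41
epilogue: pop r4=0x7c, sp=0x93
epilogue: pop r2=0xd5, sp=0x94
epilogue: pop r1=0x36, sp=0x95
r2 is callee-saved → restored

REG = 0xd5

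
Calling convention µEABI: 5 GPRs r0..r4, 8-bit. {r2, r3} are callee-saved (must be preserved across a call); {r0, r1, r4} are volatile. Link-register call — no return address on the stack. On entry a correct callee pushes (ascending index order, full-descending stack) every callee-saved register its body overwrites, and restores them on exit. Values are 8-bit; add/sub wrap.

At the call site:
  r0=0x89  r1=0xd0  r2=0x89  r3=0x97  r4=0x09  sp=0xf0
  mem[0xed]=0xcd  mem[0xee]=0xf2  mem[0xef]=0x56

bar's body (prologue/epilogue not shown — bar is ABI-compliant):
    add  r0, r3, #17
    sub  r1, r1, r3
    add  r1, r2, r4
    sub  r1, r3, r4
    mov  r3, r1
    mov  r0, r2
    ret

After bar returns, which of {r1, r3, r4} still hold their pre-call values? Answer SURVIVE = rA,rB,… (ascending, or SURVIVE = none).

SURVIVE = r3,r4

prologue: push r3 -> mem[0xef]=0x97, sp=0xef
body[0] add  r0, r3, #17 -> r0=0xa8
body[1] sub  r1, r1, r3 -> r1=0x39
body[2] add  r1, r2, r4 -> r1=0x92
body[3] sub  r1, r3, r4 -> r1=0x8e
body[4] mov  r3, r1 -> r3=0x8e
body[5] mov  r0, r2 -> r0=0x89
epilogue: pop r3=0x97, sp=0xf0
r1: caller-saved, written=True
r3: callee-saved, written=True
r4: caller-saved, written=False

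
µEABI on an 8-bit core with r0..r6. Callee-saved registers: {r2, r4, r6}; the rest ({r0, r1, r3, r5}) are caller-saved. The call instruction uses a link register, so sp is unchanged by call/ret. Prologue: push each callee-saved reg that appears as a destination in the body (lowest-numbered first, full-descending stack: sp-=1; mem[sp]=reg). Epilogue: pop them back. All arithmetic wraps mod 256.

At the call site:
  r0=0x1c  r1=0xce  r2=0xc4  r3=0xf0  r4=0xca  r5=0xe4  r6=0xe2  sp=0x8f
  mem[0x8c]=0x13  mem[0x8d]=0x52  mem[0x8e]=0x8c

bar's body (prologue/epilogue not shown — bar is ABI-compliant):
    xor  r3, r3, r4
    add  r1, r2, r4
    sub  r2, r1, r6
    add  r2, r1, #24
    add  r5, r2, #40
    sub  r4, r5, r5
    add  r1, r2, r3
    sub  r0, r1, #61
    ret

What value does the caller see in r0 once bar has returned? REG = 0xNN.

prologue: push r2 -> mem[0x8e]=0xc4, sp=0x8e
prologue: push r4 -> mem[0x8d]=0xca, sp=0x8d
body[0] xor  r3, r3, r4 -> r3=0x3a
body[1] add  r1, r2, r4 -> r1=0x8e
body[2] sub  r2, r1, r6 -> r2=0xac
body[3] add  r2, r1, #24 -> r2=0xa6
body[4] add  r5, r2, #40 -> r5=0xce
body[5] sub  r4, r5, r5 -> r4=0x00
body[6] add  r1, r2, r3 -> r1=0xe0
body[7] sub  r0, r1, #61 -> r0=0xa3
epilogue: pop r4=0xca, sp=0x8e
epilogue: pop r2=0xc4, sp=0x8f
r0 is caller-saved -> body value

REG = 0xa3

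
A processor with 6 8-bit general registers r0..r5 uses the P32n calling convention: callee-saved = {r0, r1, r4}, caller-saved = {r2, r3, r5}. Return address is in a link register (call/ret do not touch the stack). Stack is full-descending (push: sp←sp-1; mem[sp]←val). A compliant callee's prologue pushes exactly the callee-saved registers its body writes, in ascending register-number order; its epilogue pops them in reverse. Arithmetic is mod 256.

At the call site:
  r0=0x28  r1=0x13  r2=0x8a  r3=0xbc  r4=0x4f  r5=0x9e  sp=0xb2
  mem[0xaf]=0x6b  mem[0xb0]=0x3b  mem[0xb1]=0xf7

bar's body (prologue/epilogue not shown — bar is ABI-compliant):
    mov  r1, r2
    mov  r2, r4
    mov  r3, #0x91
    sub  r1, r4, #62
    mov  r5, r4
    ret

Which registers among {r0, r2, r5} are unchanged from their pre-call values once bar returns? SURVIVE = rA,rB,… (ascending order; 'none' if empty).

prologue: push r1 -> mem[0xb1]=0x13, sp=0xb1
body[0] mov  r1, r2 -> r1=0x8a
body[1] mov  r2, r4 -> r2=0x4f
body[2] mov  r3, #0x91 -> r3=0x91
body[3] sub  r1, r4, #62 -> r1=0x11
body[4] mov  r5, r4 -> r5=0x4f
epilogue: pop r1=0x13, sp=0xb2
r0: callee-saved, written=False
r2: caller-saved, written=True
r5: caller-saved, written=True

SURVIVE = r0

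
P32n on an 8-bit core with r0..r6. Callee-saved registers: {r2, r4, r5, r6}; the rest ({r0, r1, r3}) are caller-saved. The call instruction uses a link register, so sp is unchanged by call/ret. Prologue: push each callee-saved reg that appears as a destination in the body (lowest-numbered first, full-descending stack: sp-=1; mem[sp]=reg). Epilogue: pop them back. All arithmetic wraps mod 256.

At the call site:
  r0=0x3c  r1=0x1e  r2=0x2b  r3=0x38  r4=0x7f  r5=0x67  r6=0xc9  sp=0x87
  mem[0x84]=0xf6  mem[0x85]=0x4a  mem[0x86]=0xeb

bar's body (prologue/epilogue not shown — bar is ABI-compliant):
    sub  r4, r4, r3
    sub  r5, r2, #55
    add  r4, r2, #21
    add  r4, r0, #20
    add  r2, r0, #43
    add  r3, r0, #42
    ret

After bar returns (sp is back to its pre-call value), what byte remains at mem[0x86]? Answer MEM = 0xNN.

prologue: push r2 -> mem[0x86]=0x2b, sp=0x86
prologue: push r4 -> mem[0x85]=0x7f, sp=0x85
prologue: push r5 -> mem[0x84]=0x67, sp=0x84
body[0] sub  r4, r4, r3 -> r4=0x47
body[1] sub  r5, r2, #55 -> r5=0xf4
body[2] add  r4, r2, #21 -> r4=0x40
body[3] add  r4, r0, #20 -> r4=0x50
body[4] add  r2, r0, #43 -> r2=0x67
body[5] add  r3, r0, #42 -> r3=0x66
epilogue: pop r5=0x67, sp=0x85
epilogue: pop r4=0x7f, sp=0x86
epilogue: pop r2=0x2b, sp=0x87
prologue pushed ['r2', 'r4', 'r5'] at ['0x86', '0x85', '0x84']

MEM = 0x2b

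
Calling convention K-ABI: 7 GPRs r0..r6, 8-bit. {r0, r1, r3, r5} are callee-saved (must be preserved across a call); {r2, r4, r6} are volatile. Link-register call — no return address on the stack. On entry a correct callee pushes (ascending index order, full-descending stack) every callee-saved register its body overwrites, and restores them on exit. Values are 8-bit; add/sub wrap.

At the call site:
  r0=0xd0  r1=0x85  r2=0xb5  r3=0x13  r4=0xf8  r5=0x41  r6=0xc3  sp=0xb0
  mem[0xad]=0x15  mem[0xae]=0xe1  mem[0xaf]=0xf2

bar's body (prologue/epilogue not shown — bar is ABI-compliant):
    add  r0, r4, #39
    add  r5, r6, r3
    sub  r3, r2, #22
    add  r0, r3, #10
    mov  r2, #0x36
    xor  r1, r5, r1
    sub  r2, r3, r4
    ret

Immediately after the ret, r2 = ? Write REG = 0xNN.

prologue: push r0 → mem[0xaf]=0xd0, sp=0xaf
prologue: push r1 → mem[0xae]=0x85, sp=0xae
prologue: push r3 → mem[0xad]=0x13, sp=0xad
prologue: push r5 → mem[0xac]=0x41, sp=0xac
body[0] add  r0, r4, #39 → r0=0x1f
body[1] add  r5, r6, r3 → r5=0xd6
body[2] sub  r3, r2, #22 → r3=0x9f
body[3] add  r0, r3, #10 → r0=0xa9
body[4] mov  r2, #0x36 → r2=0x36
body[5] xor  r1, r5, r1 → r1=0x53
body[6] sub  r2, r3, r4 → r2=0xa7
epilogue: pop r5=0x41, sp=0xad
epilogue: pop r3=0x13, sp=0xae
epilogue: pop r1=0x85, sp=0xaf
epilogue: pop r0=0xd0, sp=0xb0
r2 is caller-saved → body value

REG = 0xa7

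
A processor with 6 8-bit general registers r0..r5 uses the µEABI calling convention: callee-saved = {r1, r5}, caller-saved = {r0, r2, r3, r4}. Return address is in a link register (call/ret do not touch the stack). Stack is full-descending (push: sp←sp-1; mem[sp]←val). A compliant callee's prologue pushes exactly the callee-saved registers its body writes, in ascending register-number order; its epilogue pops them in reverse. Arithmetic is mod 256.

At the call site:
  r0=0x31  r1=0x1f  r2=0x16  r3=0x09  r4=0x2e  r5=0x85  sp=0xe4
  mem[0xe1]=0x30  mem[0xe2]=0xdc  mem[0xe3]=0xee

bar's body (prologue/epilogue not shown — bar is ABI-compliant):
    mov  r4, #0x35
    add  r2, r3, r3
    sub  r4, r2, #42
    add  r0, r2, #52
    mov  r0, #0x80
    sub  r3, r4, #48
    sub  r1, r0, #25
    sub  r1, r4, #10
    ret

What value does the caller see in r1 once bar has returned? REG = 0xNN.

prologue: push r1 -> mem[0xe3]=0x1f, sp=0xe3
body[0] mov  r4, #0x35 -> r4=0x35
body[1] add  r2, r3, r3 -> r2=0x12
body[2] sub  r4, r2, #42 -> r4=0xe8
body[3] add  r0, r2, #52 -> r0=0x46
body[4] mov  r0, #0x80 -> r0=0x80
body[5] sub  r3, r4, #48 -> r3=0xb8
body[6] sub  r1, r0, #25 -> r1=0x67
body[7] sub  r1, r4, #10 -> r1=0xde
epilogue: pop r1=0x1f, sp=0xe4
r1 is callee-saved -> restored

REG = 0x1f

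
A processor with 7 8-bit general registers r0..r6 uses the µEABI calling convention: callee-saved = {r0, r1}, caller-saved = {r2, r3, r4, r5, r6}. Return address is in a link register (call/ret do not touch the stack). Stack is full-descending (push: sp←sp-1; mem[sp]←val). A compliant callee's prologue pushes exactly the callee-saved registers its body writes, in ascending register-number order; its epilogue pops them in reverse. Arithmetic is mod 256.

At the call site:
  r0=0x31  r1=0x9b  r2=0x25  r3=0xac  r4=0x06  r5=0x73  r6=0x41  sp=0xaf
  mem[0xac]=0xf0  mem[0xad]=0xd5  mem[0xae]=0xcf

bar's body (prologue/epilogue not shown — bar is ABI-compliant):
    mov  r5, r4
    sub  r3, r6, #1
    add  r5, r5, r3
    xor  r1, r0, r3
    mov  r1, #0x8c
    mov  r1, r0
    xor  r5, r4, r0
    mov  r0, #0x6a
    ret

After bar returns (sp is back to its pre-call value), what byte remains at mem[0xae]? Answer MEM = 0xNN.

MEM = 0x31

prologue: push r0 → mem[0xae]=0x31, sp=0xae
prologue: push r1 → mem[0xad]=0x9b, sp=0xad
body[0] mov  r5, r4 → r5=0x06
body[1] sub  r3, r6, #1 → r3=0x40
body[2] add  r5, r5, r3 → r5=0x46
body[3] xor  r1, r0, r3 → r1=0x71
body[4] mov  r1, #0x8c → r1=0x8c
body[5] mov  r1, r0 → r1=0x31
body[6] xor  r5, r4, r0 → r5=0x37
body[7] mov  r0, #0x6a → r0=0x6a
epilogue: pop r1=0x9b, sp=0xae
epilogue: pop r0=0x31, sp=0xaf
prologue pushed ['r0', 'r1'] at ['0xae', '0xad']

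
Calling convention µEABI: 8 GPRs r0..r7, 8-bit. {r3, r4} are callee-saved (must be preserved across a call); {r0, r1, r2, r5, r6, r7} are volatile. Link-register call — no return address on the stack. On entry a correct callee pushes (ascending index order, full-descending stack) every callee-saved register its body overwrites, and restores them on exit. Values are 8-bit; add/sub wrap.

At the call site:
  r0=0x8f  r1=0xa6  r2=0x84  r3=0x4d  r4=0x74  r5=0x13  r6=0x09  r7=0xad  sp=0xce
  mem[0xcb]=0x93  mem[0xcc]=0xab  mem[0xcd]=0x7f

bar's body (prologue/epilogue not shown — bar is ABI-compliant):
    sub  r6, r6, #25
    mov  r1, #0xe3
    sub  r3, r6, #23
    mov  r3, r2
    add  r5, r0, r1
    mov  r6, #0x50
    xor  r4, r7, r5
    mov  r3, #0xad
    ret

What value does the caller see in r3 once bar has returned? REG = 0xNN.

REG = 0x4d

prologue: push r3 → mem[0xcd]=0x4d, sp=0xcd
prologue: push r4 → mem[0xcc]=0x74, sp=0xcc
body[0] sub  r6, r6, #25 → r6=0xf0
body[1] mov  r1, #0xe3 → r1=0xe3
body[2] sub  r3, r6, #23 → r3=0xd9
body[3] mov  r3, r2 → r3=0x84
body[4] add  r5, r0, r1 → r5=0x72
body[5] mov  r6, #0x50 → r6=0x50
body[6] xor  r4, r7, r5 → r4=0xdf
body[7] mov  r3, #0xad → r3=0xad
epilogue: pop r4=0x74, sp=0xcd
epilogue: pop r3=0x4d, sp=0xce
r3 is callee-saved → restored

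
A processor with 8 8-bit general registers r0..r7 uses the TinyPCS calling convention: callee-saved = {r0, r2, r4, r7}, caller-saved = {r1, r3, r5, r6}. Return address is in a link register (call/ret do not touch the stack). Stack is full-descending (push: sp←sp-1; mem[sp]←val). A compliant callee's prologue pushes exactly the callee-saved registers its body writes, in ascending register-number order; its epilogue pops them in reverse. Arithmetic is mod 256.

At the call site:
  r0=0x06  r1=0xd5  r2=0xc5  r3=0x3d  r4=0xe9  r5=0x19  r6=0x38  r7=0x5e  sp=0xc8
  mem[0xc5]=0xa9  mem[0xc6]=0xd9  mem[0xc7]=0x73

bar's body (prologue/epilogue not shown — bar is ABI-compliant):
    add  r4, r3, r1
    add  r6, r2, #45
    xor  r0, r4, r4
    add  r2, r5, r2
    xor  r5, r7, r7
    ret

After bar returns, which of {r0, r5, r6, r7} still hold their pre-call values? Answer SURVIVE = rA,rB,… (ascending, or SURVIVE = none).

SURVIVE = r0,r7

prologue: push r0 -> mem[0xc7]=0x06, sp=0xc7
prologue: push r2 -> mem[0xc6]=0xc5, sp=0xc6
prologue: push r4 -> mem[0xc5]=0xe9, sp=0xc5
body[0] add  r4, r3, r1 -> r4=0x12
body[1] add  r6, r2, #45 -> r6=0xf2
body[2] xor  r0, r4, r4 -> r0=0x00
body[3] add  r2, r5, r2 -> r2=0xde
body[4] xor  r5, r7, r7 -> r5=0x00
epilogue: pop r4=0xe9, sp=0xc6
epilogue: pop r2=0xc5, sp=0xc7
epilogue: pop r0=0x06, sp=0xc8
r0: callee-saved, written=True
r5: caller-saved, written=True
r6: caller-saved, written=True
r7: callee-saved, written=False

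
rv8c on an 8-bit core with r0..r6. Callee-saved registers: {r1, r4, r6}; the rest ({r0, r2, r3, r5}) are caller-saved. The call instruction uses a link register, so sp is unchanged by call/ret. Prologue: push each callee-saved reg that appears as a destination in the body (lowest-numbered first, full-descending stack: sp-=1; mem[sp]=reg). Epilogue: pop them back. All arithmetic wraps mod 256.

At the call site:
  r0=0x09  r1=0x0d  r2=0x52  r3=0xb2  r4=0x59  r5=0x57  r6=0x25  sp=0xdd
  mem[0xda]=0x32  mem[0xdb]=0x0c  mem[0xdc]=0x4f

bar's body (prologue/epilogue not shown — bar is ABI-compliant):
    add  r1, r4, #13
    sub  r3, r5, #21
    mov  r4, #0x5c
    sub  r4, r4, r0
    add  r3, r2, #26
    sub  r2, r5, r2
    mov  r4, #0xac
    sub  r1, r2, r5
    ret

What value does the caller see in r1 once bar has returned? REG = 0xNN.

prologue: push r1 → mem[0xdc]=0x0d, sp=0xdc
prologue: push r4 → mem[0xdb]=0x59, sp=0xdb
body[0] add  r1, r4, #13 → r1=0x66
body[1] sub  r3, r5, #21 → r3=0x42
body[2] mov  r4, #0x5c → r4=0x5c
body[3] sub  r4, r4, r0 → r4=0x53
body[4] add  r3, r2, #26 → r3=0x6c
body[5] sub  r2, r5, r2 → r2=0x05
body[6] mov  r4, #0xac → r4=0xac
body[7] sub  r1, r2, r5 → r1=0xae
epilogue: pop r4=0x59, sp=0xdc
epilogue: pop r1=0x0d, sp=0xdd
r1 is callee-saved → restored

REG = 0x0d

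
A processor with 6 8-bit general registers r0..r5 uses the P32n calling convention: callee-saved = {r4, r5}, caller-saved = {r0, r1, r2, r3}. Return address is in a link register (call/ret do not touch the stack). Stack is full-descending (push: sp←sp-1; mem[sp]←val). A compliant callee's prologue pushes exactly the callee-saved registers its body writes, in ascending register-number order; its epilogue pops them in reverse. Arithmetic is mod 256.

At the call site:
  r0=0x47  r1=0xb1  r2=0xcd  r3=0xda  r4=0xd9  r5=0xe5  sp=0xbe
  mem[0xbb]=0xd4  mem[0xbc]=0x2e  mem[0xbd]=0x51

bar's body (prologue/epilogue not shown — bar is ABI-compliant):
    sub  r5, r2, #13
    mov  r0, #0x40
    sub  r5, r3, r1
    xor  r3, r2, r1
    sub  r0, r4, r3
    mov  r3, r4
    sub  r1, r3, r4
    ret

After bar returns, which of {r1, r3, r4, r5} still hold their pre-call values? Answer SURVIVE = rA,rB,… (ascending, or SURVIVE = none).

SURVIVE = r4,r5

prologue: push r5 -> mem[0xbd]=0xe5, sp=0xbd
body[0] sub  r5, r2, #13 -> r5=0xc0
body[1] mov  r0, #0x40 -> r0=0x40
body[2] sub  r5, r3, r1 -> r5=0x29
body[3] xor  r3, r2, r1 -> r3=0x7c
body[4] sub  r0, r4, r3 -> r0=0x5d
body[5] mov  r3, r4 -> r3=0xd9
body[6] sub  r1, r3, r4 -> r1=0x00
epilogue: pop r5=0xe5, sp=0xbe
r1: caller-saved, written=True
r3: caller-saved, written=True
r4: callee-saved, written=False
r5: callee-saved, written=True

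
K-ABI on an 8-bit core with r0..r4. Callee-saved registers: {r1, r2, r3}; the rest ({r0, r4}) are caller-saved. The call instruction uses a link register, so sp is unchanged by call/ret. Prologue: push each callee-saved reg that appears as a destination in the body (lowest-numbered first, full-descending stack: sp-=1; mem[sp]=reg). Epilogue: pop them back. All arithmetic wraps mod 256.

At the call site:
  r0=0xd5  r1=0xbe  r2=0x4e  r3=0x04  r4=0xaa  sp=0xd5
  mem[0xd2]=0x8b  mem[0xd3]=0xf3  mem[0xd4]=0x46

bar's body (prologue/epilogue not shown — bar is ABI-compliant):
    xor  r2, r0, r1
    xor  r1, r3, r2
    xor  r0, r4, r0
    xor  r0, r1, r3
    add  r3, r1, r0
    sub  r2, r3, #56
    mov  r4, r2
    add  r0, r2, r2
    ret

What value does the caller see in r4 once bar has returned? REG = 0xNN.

prologue: push r1 → mem[0xd4]=0xbe, sp=0xd4
prologue: push r2 → mem[0xd3]=0x4e, sp=0xd3
prologue: push r3 → mem[0xd2]=0x04, sp=0xd2
body[0] xor  r2, r0, r1 → r2=0x6b
body[1] xor  r1, r3, r2 → r1=0x6f
body[2] xor  r0, r4, r0 → r0=0x7f
body[3] xor  r0, r1, r3 → r0=0x6b
body[4] add  r3, r1, r0 → r3=0xda
body[5] sub  r2, r3, #56 → r2=0xa2
body[6] mov  r4, r2 → r4=0xa2
body[7] add  r0, r2, r2 → r0=0x44
epilogue: pop r3=0x04, sp=0xd3
epilogue: pop r2=0x4e, sp=0xd4
epilogue: pop r1=0xbe, sp=0xd5
r4 is caller-saved → body value

REG = 0xa2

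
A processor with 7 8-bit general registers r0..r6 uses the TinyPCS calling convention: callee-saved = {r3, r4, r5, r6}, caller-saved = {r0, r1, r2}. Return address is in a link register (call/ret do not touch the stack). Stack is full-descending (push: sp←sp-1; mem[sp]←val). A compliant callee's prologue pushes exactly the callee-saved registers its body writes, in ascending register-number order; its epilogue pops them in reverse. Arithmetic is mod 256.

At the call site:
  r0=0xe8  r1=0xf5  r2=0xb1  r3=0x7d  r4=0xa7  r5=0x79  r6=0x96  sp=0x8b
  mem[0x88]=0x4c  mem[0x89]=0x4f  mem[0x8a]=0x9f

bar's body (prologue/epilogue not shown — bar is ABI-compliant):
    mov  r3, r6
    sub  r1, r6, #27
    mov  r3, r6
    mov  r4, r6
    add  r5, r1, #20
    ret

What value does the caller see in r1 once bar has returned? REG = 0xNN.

prologue: push r3 → mem[0x8a]=0x7d, sp=0x8a
prologue: push r4 → mem[0x89]=0xa7, sp=0x89
prologue: push r5 → mem[0x88]=0x79, sp=0x88
body[0] mov  r3, r6 → r3=0x96
body[1] sub  r1, r6, #27 → r1=0x7b
body[2] mov  r3, r6 → r3=0x96
body[3] mov  r4, r6 → r4=0x96
body[4] add  r5, r1, #20 → r5=0x8f
epilogue: pop r5=0x79, sp=0x89
epilogue: pop r4=0xa7, sp=0x8a
epilogue: pop r3=0x7d, sp=0x8b
r1 is caller-saved → body value

REG = 0x7b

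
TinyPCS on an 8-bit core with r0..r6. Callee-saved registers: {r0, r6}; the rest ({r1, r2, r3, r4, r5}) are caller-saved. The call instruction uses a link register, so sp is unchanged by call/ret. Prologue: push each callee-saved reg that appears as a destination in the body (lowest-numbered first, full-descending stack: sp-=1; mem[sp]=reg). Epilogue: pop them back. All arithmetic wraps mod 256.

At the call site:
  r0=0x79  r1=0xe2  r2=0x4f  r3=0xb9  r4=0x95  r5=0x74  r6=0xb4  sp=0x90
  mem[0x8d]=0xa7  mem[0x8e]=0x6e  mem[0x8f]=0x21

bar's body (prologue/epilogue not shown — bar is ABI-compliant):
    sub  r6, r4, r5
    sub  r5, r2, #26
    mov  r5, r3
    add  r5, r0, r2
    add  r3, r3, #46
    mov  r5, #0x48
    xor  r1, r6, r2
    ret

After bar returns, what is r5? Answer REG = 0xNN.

REG = 0x48

prologue: push r6 -> mem[0x8f]=0xb4, sp=0x8f
body[0] sub  r6, r4, r5 -> r6=0x21
body[1] sub  r5, r2, #26 -> r5=0x35
body[2] mov  r5, r3 -> r5=0xb9
body[3] add  r5, r0, r2 -> r5=0xc8
body[4] add  r3, r3, #46 -> r3=0xe7
body[5] mov  r5, #0x48 -> r5=0x48
body[6] xor  r1, r6, r2 -> r1=0x6e
epilogue: pop r6=0xb4, sp=0x90
r5 is caller-saved -> body value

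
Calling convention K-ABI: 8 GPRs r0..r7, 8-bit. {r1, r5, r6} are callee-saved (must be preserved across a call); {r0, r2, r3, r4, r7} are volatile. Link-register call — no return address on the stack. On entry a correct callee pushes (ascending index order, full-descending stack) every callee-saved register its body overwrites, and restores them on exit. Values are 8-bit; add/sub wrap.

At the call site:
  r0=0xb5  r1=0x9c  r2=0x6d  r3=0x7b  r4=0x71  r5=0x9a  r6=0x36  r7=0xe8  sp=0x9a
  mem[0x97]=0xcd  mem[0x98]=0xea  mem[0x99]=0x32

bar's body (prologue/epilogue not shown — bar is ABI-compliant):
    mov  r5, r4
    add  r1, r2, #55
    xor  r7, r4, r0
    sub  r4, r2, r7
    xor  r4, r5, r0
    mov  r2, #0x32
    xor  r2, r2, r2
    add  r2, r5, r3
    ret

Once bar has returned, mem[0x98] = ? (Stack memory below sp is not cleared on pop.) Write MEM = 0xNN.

prologue: push r1 → mem[0x99]=0x9c, sp=0x99
prologue: push r5 → mem[0x98]=0x9a, sp=0x98
body[0] mov  r5, r4 → r5=0x71
body[1] add  r1, r2, #55 → r1=0xa4
body[2] xor  r7, r4, r0 → r7=0xc4
body[3] sub  r4, r2, r7 → r4=0xa9
body[4] xor  r4, r5, r0 → r4=0xc4
body[5] mov  r2, #0x32 → r2=0x32
body[6] xor  r2, r2, r2 → r2=0x00
body[7] add  r2, r5, r3 → r2=0xec
epilogue: pop r5=0x9a, sp=0x99
epilogue: pop r1=0x9c, sp=0x9a
prologue pushed ['r1', 'r5'] at ['0x99', '0x98']

MEM = 0x9a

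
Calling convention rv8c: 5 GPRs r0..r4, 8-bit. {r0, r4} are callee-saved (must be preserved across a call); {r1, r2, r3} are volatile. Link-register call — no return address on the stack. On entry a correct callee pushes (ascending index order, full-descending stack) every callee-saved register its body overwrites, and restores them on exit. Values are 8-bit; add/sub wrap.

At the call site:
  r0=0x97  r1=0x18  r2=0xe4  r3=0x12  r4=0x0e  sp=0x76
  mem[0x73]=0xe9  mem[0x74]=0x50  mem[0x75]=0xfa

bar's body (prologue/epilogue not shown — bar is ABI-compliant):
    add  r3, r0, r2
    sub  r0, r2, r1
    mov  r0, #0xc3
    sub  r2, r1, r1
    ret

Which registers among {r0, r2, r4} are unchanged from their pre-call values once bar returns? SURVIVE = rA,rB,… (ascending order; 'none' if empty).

prologue: push r0 → mem[0x75]=0x97, sp=0x75
body[0] add  r3, r0, r2 → r3=0x7b
body[1] sub  r0, r2, r1 → r0=0xcc
body[2] mov  r0, #0xc3 → r0=0xc3
body[3] sub  r2, r1, r1 → r2=0x00
epilogue: pop r0=0x97, sp=0x76
r0: callee-saved, written=True
r2: caller-saved, written=True
r4: callee-saved, written=False

SURVIVE = r0,r4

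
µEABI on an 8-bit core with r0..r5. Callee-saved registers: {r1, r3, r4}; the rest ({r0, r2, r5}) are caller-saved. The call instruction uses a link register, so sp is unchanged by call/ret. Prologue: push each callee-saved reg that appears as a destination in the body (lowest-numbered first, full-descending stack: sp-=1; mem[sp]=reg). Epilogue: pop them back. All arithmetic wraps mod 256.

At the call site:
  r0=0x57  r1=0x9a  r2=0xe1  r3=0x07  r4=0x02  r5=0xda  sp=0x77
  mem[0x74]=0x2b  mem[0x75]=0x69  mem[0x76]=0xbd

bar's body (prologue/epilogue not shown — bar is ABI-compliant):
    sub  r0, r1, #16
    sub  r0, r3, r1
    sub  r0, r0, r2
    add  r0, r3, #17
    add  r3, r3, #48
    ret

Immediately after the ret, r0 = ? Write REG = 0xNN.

prologue: push r3 -> mem[0x76]=0x07, sp=0x76
body[0] sub  r0, r1, #16 -> r0=0x8a
body[1] sub  r0, r3, r1 -> r0=0x6d
body[2] sub  r0, r0, r2 -> r0=0x8c
body[3] add  r0, r3, #17 -> r0=0x18
body[4] add  r3, r3, #48 -> r3=0x37
epilogue: pop r3=0x07, sp=0x77
r0 is caller-saved -> body value

REG = 0x18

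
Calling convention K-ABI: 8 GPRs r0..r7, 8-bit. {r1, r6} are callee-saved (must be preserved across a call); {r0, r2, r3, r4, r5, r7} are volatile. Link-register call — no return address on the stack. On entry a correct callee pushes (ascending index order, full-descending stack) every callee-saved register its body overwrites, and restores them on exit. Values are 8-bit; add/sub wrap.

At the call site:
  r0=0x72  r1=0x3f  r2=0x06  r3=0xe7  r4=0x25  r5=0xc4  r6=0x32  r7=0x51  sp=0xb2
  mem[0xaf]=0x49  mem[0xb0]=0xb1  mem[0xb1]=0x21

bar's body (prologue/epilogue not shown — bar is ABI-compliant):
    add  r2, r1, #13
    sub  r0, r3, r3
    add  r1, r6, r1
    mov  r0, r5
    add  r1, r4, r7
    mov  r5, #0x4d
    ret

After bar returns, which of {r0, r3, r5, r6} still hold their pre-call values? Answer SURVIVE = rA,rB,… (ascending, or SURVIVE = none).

SURVIVE = r3,r6

prologue: push r1 -> mem[0xb1]=0x3f, sp=0xb1
body[0] add  r2, r1, #13 -> r2=0x4c
body[1] sub  r0, r3, r3 -> r0=0x00
body[2] add  r1, r6, r1 -> r1=0x71
body[3] mov  r0, r5 -> r0=0xc4
body[4] add  r1, r4, r7 -> r1=0x76
body[5] mov  r5, #0x4d -> r5=0x4d
epilogue: pop r1=0x3f, sp=0xb2
r0: caller-saved, written=True
r3: caller-saved, written=False
r5: caller-saved, written=True
r6: callee-saved, written=False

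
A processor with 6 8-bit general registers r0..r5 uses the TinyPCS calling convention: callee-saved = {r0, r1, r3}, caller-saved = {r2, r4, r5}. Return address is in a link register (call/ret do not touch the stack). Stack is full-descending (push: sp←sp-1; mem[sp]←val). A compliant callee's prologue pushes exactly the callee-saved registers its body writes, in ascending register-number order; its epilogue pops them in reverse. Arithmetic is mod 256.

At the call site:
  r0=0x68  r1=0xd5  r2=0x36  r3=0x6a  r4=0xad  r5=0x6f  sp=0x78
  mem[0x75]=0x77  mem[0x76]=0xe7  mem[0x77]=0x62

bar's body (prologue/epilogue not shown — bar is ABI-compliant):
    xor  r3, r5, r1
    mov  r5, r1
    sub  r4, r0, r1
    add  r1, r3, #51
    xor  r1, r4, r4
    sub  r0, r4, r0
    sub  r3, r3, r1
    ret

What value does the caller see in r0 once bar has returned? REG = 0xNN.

REG = 0x68

prologue: push r0 → mem[0x77]=0x68, sp=0x77
prologue: push r1 → mem[0x76]=0xd5, sp=0x76
prologue: push r3 → mem[0x75]=0x6a, sp=0x75
body[0] xor  r3, r5, r1 → r3=0xba
body[1] mov  r5, r1 → r5=0xd5
body[2] sub  r4, r0, r1 → r4=0x93
body[3] add  r1, r3, #51 → r1=0xed
body[4] xor  r1, r4, r4 → r1=0x00
body[5] sub  r0, r4, r0 → r0=0x2b
body[6] sub  r3, r3, r1 → r3=0xba
epilogue: pop r3=0x6a, sp=0x76
epilogue: pop r1=0xd5, sp=0x77
epilogue: pop r0=0x68, sp=0x78
r0 is callee-saved → restored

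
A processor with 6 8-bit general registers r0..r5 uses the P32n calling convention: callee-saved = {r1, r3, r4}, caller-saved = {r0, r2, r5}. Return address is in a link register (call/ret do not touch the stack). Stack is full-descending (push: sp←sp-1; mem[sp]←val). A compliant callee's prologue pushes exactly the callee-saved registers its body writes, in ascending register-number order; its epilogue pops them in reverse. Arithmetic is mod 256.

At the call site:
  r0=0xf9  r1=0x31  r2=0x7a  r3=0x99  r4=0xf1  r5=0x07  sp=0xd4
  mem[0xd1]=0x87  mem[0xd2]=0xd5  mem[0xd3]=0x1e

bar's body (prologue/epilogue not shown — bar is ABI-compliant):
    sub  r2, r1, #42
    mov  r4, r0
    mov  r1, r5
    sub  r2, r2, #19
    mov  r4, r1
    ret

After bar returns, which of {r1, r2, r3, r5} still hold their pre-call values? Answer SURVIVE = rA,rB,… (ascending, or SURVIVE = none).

SURVIVE = r1,r3,r5

prologue: push r1 → mem[0xd3]=0x31, sp=0xd3
prologue: push r4 → mem[0xd2]=0xf1, sp=0xd2
body[0] sub  r2, r1, #42 → r2=0x07
body[1] mov  r4, r0 → r4=0xf9
body[2] mov  r1, r5 → r1=0x07
body[3] sub  r2, r2, #19 → r2=0xf4
body[4] mov  r4, r1 → r4=0x07
epilogue: pop r4=0xf1, sp=0xd3
epilogue: pop r1=0x31, sp=0xd4
r1: callee-saved, written=True
r2: caller-saved, written=True
r3: callee-saved, written=False
r5: caller-saved, written=False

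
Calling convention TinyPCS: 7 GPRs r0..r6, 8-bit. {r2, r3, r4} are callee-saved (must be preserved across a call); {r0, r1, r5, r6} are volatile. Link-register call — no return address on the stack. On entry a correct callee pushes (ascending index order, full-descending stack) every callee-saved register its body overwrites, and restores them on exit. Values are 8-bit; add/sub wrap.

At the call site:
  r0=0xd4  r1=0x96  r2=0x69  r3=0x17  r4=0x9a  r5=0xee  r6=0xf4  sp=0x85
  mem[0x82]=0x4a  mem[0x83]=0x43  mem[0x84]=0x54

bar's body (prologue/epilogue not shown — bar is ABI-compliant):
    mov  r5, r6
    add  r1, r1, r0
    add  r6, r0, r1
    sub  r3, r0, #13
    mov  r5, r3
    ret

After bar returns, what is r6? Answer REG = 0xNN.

prologue: push r3 -> mem[0x84]=0x17, sp=0x84
body[0] mov  r5, r6 -> r5=0xf4
body[1] add  r1, r1, r0 -> r1=0x6a
body[2] add  r6, r0, r1 -> r6=0x3e
body[3] sub  r3, r0, #13 -> r3=0xc7
body[4] mov  r5, r3 -> r5=0xc7
epilogue: pop r3=0x17, sp=0x85
r6 is caller-saved -> body value

REG = 0x3e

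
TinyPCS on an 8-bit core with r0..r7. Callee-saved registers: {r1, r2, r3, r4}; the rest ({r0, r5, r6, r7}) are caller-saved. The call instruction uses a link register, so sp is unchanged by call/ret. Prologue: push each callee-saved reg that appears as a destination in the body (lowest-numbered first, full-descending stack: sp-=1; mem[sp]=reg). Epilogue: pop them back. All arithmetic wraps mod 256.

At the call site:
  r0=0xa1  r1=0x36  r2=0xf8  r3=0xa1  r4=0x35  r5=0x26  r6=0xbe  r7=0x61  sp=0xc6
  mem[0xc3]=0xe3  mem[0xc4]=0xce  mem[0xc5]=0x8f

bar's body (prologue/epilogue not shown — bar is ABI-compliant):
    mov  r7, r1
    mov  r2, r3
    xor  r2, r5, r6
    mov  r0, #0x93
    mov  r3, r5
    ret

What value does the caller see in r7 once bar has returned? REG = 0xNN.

REG = 0x36

prologue: push r2 → mem[0xc5]=0xf8, sp=0xc5
prologue: push r3 → mem[0xc4]=0xa1, sp=0xc4
body[0] mov  r7, r1 → r7=0x36
body[1] mov  r2, r3 → r2=0xa1
body[2] xor  r2, r5, r6 → r2=0x98
body[3] mov  r0, #0x93 → r0=0x93
body[4] mov  r3, r5 → r3=0x26
epilogue: pop r3=0xa1, sp=0xc5
epilogue: pop r2=0xf8, sp=0xc6
r7 is caller-saved → body value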